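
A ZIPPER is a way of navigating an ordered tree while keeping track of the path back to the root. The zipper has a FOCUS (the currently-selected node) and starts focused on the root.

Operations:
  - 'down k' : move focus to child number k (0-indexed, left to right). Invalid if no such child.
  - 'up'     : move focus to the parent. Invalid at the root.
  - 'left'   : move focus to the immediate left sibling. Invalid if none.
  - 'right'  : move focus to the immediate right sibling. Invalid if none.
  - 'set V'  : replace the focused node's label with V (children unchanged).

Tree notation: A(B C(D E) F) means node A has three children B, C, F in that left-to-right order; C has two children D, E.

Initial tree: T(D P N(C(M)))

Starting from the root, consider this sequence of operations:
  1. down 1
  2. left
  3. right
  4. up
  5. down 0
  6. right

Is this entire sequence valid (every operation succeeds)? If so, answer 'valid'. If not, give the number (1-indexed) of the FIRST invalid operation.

Step 1 (down 1): focus=P path=1 depth=1 children=[] left=['D'] right=['N'] parent=T
Step 2 (left): focus=D path=0 depth=1 children=[] left=[] right=['P', 'N'] parent=T
Step 3 (right): focus=P path=1 depth=1 children=[] left=['D'] right=['N'] parent=T
Step 4 (up): focus=T path=root depth=0 children=['D', 'P', 'N'] (at root)
Step 5 (down 0): focus=D path=0 depth=1 children=[] left=[] right=['P', 'N'] parent=T
Step 6 (right): focus=P path=1 depth=1 children=[] left=['D'] right=['N'] parent=T

Answer: valid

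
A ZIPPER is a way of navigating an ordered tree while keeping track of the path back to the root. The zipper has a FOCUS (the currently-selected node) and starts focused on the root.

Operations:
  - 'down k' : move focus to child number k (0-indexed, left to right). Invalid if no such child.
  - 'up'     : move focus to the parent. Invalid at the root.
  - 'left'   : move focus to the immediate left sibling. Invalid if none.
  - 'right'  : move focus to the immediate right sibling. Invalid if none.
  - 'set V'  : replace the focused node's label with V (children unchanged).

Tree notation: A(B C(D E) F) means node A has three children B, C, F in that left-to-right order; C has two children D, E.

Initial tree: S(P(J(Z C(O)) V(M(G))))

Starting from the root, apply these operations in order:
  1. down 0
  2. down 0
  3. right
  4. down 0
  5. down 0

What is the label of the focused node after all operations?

Answer: G

Derivation:
Step 1 (down 0): focus=P path=0 depth=1 children=['J', 'V'] left=[] right=[] parent=S
Step 2 (down 0): focus=J path=0/0 depth=2 children=['Z', 'C'] left=[] right=['V'] parent=P
Step 3 (right): focus=V path=0/1 depth=2 children=['M'] left=['J'] right=[] parent=P
Step 4 (down 0): focus=M path=0/1/0 depth=3 children=['G'] left=[] right=[] parent=V
Step 5 (down 0): focus=G path=0/1/0/0 depth=4 children=[] left=[] right=[] parent=M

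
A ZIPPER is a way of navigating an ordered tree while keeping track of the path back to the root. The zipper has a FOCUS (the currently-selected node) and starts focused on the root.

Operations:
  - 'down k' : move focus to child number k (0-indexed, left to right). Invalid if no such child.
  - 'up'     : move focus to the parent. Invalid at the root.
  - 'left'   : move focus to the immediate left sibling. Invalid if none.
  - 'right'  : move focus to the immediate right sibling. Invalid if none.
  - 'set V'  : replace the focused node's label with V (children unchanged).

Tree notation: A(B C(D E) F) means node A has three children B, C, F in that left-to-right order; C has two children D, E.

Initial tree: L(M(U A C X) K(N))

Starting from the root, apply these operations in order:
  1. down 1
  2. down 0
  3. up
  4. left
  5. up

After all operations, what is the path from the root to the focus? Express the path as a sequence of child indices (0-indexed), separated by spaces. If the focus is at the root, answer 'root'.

Answer: root

Derivation:
Step 1 (down 1): focus=K path=1 depth=1 children=['N'] left=['M'] right=[] parent=L
Step 2 (down 0): focus=N path=1/0 depth=2 children=[] left=[] right=[] parent=K
Step 3 (up): focus=K path=1 depth=1 children=['N'] left=['M'] right=[] parent=L
Step 4 (left): focus=M path=0 depth=1 children=['U', 'A', 'C', 'X'] left=[] right=['K'] parent=L
Step 5 (up): focus=L path=root depth=0 children=['M', 'K'] (at root)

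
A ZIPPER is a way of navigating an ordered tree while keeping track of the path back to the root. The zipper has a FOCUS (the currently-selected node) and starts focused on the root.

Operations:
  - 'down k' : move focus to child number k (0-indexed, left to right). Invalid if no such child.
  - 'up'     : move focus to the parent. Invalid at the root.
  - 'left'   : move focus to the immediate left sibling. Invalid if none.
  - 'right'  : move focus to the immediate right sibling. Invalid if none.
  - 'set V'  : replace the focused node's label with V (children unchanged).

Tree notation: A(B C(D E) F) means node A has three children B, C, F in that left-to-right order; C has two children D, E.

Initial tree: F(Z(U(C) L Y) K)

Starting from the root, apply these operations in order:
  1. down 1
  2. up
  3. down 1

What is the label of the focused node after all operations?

Answer: K

Derivation:
Step 1 (down 1): focus=K path=1 depth=1 children=[] left=['Z'] right=[] parent=F
Step 2 (up): focus=F path=root depth=0 children=['Z', 'K'] (at root)
Step 3 (down 1): focus=K path=1 depth=1 children=[] left=['Z'] right=[] parent=F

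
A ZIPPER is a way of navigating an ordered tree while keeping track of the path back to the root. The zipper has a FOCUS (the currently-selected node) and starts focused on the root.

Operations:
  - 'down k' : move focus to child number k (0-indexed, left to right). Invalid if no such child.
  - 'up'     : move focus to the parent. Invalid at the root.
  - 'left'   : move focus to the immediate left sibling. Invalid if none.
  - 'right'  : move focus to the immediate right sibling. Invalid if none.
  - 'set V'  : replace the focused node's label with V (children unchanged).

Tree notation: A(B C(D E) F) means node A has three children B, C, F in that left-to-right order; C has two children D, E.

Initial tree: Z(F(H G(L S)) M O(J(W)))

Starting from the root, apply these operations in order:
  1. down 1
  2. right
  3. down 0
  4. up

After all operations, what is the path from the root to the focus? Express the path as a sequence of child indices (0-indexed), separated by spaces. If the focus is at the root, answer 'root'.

Step 1 (down 1): focus=M path=1 depth=1 children=[] left=['F'] right=['O'] parent=Z
Step 2 (right): focus=O path=2 depth=1 children=['J'] left=['F', 'M'] right=[] parent=Z
Step 3 (down 0): focus=J path=2/0 depth=2 children=['W'] left=[] right=[] parent=O
Step 4 (up): focus=O path=2 depth=1 children=['J'] left=['F', 'M'] right=[] parent=Z

Answer: 2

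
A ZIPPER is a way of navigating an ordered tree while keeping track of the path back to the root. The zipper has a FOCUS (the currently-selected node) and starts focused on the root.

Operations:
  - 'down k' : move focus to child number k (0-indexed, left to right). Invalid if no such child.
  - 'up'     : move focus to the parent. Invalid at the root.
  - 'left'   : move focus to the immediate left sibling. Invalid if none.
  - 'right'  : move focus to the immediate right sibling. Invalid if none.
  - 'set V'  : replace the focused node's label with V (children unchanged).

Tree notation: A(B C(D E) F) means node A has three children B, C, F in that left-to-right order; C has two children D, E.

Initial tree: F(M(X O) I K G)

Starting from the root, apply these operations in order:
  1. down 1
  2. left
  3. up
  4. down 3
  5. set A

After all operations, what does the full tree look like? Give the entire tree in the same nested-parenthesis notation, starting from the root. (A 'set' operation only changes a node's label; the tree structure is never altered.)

Step 1 (down 1): focus=I path=1 depth=1 children=[] left=['M'] right=['K', 'G'] parent=F
Step 2 (left): focus=M path=0 depth=1 children=['X', 'O'] left=[] right=['I', 'K', 'G'] parent=F
Step 3 (up): focus=F path=root depth=0 children=['M', 'I', 'K', 'G'] (at root)
Step 4 (down 3): focus=G path=3 depth=1 children=[] left=['M', 'I', 'K'] right=[] parent=F
Step 5 (set A): focus=A path=3 depth=1 children=[] left=['M', 'I', 'K'] right=[] parent=F

Answer: F(M(X O) I K A)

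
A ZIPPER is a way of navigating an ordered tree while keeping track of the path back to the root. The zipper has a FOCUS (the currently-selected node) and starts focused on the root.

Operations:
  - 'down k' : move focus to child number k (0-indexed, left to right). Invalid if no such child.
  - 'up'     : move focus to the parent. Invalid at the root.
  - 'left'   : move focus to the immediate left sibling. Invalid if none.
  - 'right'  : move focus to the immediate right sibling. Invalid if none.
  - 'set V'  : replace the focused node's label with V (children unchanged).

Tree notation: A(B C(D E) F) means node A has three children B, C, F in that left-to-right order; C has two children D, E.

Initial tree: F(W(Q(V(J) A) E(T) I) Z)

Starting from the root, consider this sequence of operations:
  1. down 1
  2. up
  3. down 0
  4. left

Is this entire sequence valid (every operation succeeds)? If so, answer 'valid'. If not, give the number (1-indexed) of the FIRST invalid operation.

Answer: 4

Derivation:
Step 1 (down 1): focus=Z path=1 depth=1 children=[] left=['W'] right=[] parent=F
Step 2 (up): focus=F path=root depth=0 children=['W', 'Z'] (at root)
Step 3 (down 0): focus=W path=0 depth=1 children=['Q', 'E', 'I'] left=[] right=['Z'] parent=F
Step 4 (left): INVALID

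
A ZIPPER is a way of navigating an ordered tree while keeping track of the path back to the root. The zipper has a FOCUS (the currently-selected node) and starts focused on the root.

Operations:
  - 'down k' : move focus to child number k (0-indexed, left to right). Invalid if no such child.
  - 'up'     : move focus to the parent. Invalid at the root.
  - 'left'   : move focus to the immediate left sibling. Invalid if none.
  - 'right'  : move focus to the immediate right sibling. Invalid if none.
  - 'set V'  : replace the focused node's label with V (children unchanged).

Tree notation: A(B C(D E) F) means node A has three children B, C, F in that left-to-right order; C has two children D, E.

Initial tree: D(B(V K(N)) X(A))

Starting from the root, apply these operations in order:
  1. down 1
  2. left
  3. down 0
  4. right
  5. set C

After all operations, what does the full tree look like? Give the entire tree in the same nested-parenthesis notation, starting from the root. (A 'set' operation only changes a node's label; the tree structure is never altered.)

Answer: D(B(V C(N)) X(A))

Derivation:
Step 1 (down 1): focus=X path=1 depth=1 children=['A'] left=['B'] right=[] parent=D
Step 2 (left): focus=B path=0 depth=1 children=['V', 'K'] left=[] right=['X'] parent=D
Step 3 (down 0): focus=V path=0/0 depth=2 children=[] left=[] right=['K'] parent=B
Step 4 (right): focus=K path=0/1 depth=2 children=['N'] left=['V'] right=[] parent=B
Step 5 (set C): focus=C path=0/1 depth=2 children=['N'] left=['V'] right=[] parent=B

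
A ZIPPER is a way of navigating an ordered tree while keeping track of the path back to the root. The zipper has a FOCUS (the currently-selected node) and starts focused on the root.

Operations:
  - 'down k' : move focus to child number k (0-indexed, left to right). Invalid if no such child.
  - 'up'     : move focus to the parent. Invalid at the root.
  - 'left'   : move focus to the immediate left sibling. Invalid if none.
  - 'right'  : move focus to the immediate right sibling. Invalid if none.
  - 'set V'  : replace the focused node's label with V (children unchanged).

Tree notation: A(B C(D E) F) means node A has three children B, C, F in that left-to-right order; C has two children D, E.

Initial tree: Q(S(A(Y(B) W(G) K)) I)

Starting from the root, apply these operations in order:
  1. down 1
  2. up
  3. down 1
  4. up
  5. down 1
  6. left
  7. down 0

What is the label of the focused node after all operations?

Step 1 (down 1): focus=I path=1 depth=1 children=[] left=['S'] right=[] parent=Q
Step 2 (up): focus=Q path=root depth=0 children=['S', 'I'] (at root)
Step 3 (down 1): focus=I path=1 depth=1 children=[] left=['S'] right=[] parent=Q
Step 4 (up): focus=Q path=root depth=0 children=['S', 'I'] (at root)
Step 5 (down 1): focus=I path=1 depth=1 children=[] left=['S'] right=[] parent=Q
Step 6 (left): focus=S path=0 depth=1 children=['A'] left=[] right=['I'] parent=Q
Step 7 (down 0): focus=A path=0/0 depth=2 children=['Y', 'W', 'K'] left=[] right=[] parent=S

Answer: A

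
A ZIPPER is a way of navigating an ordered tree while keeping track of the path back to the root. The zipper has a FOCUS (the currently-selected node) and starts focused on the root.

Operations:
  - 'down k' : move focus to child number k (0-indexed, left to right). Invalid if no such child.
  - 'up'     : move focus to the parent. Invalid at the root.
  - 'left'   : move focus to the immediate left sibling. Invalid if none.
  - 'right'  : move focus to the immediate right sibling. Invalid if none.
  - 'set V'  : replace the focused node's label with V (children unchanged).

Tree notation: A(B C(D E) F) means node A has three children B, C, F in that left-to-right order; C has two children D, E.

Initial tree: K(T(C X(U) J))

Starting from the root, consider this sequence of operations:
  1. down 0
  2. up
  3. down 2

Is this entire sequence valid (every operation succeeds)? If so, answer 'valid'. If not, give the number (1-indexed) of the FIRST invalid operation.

Answer: 3

Derivation:
Step 1 (down 0): focus=T path=0 depth=1 children=['C', 'X', 'J'] left=[] right=[] parent=K
Step 2 (up): focus=K path=root depth=0 children=['T'] (at root)
Step 3 (down 2): INVALID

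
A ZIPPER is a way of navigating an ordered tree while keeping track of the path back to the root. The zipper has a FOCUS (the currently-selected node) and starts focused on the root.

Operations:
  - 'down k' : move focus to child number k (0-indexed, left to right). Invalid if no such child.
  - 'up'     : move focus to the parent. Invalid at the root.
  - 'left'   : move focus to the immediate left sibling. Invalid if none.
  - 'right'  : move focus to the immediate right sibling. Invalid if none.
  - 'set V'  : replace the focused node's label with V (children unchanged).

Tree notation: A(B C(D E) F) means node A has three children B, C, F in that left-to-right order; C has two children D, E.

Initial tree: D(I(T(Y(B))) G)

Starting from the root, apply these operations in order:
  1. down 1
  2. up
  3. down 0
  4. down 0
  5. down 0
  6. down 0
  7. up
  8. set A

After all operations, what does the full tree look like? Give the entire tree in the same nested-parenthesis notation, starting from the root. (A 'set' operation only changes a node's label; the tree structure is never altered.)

Step 1 (down 1): focus=G path=1 depth=1 children=[] left=['I'] right=[] parent=D
Step 2 (up): focus=D path=root depth=0 children=['I', 'G'] (at root)
Step 3 (down 0): focus=I path=0 depth=1 children=['T'] left=[] right=['G'] parent=D
Step 4 (down 0): focus=T path=0/0 depth=2 children=['Y'] left=[] right=[] parent=I
Step 5 (down 0): focus=Y path=0/0/0 depth=3 children=['B'] left=[] right=[] parent=T
Step 6 (down 0): focus=B path=0/0/0/0 depth=4 children=[] left=[] right=[] parent=Y
Step 7 (up): focus=Y path=0/0/0 depth=3 children=['B'] left=[] right=[] parent=T
Step 8 (set A): focus=A path=0/0/0 depth=3 children=['B'] left=[] right=[] parent=T

Answer: D(I(T(A(B))) G)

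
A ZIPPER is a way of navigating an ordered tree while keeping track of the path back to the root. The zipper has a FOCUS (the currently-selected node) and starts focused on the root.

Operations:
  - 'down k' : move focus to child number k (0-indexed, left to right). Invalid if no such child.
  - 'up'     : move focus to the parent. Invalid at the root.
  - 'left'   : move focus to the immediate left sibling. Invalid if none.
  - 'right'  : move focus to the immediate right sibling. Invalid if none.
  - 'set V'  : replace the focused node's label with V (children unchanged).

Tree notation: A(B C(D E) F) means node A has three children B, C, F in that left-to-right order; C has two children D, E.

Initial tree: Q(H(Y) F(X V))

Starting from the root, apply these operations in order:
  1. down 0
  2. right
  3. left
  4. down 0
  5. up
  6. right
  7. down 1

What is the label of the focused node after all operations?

Answer: V

Derivation:
Step 1 (down 0): focus=H path=0 depth=1 children=['Y'] left=[] right=['F'] parent=Q
Step 2 (right): focus=F path=1 depth=1 children=['X', 'V'] left=['H'] right=[] parent=Q
Step 3 (left): focus=H path=0 depth=1 children=['Y'] left=[] right=['F'] parent=Q
Step 4 (down 0): focus=Y path=0/0 depth=2 children=[] left=[] right=[] parent=H
Step 5 (up): focus=H path=0 depth=1 children=['Y'] left=[] right=['F'] parent=Q
Step 6 (right): focus=F path=1 depth=1 children=['X', 'V'] left=['H'] right=[] parent=Q
Step 7 (down 1): focus=V path=1/1 depth=2 children=[] left=['X'] right=[] parent=F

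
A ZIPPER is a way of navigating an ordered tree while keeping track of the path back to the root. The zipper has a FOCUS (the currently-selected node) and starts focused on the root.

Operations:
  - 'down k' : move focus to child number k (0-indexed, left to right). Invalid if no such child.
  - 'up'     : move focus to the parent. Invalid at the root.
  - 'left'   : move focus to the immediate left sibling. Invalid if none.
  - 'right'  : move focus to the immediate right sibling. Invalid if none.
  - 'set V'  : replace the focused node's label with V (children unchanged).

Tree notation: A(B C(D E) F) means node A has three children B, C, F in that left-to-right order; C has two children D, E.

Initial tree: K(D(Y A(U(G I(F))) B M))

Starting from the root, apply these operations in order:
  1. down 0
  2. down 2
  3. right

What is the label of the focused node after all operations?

Answer: M

Derivation:
Step 1 (down 0): focus=D path=0 depth=1 children=['Y', 'A', 'B', 'M'] left=[] right=[] parent=K
Step 2 (down 2): focus=B path=0/2 depth=2 children=[] left=['Y', 'A'] right=['M'] parent=D
Step 3 (right): focus=M path=0/3 depth=2 children=[] left=['Y', 'A', 'B'] right=[] parent=D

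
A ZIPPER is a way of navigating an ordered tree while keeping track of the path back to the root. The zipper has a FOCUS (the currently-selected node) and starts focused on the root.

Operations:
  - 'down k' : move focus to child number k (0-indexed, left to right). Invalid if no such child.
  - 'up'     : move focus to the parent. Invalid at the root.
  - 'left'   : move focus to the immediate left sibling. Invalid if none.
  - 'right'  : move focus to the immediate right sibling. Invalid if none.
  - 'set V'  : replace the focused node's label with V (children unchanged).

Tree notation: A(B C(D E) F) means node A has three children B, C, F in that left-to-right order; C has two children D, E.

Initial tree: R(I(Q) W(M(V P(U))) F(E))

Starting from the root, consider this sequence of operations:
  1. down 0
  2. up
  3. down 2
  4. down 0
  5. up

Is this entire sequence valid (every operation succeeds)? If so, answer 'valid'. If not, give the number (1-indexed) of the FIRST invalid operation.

Step 1 (down 0): focus=I path=0 depth=1 children=['Q'] left=[] right=['W', 'F'] parent=R
Step 2 (up): focus=R path=root depth=0 children=['I', 'W', 'F'] (at root)
Step 3 (down 2): focus=F path=2 depth=1 children=['E'] left=['I', 'W'] right=[] parent=R
Step 4 (down 0): focus=E path=2/0 depth=2 children=[] left=[] right=[] parent=F
Step 5 (up): focus=F path=2 depth=1 children=['E'] left=['I', 'W'] right=[] parent=R

Answer: valid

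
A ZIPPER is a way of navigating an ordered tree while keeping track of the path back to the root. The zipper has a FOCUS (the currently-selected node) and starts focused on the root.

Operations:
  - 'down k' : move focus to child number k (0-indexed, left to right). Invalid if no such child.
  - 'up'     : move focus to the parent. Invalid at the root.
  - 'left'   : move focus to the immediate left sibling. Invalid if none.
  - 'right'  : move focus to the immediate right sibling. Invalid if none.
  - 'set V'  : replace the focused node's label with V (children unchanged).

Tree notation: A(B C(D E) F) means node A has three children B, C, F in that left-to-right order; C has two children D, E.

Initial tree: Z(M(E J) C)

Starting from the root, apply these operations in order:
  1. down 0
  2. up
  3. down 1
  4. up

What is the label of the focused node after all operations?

Answer: Z

Derivation:
Step 1 (down 0): focus=M path=0 depth=1 children=['E', 'J'] left=[] right=['C'] parent=Z
Step 2 (up): focus=Z path=root depth=0 children=['M', 'C'] (at root)
Step 3 (down 1): focus=C path=1 depth=1 children=[] left=['M'] right=[] parent=Z
Step 4 (up): focus=Z path=root depth=0 children=['M', 'C'] (at root)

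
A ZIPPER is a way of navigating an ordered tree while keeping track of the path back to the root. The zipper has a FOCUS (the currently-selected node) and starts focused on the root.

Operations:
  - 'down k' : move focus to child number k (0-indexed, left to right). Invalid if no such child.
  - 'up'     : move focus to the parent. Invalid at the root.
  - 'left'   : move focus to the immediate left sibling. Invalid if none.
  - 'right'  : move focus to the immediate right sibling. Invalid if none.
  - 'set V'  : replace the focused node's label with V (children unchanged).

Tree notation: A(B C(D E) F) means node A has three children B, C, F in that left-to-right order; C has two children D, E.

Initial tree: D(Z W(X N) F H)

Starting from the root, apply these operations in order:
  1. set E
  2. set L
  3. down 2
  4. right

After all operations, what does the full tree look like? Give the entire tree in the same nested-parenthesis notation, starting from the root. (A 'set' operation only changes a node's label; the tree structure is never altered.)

Answer: L(Z W(X N) F H)

Derivation:
Step 1 (set E): focus=E path=root depth=0 children=['Z', 'W', 'F', 'H'] (at root)
Step 2 (set L): focus=L path=root depth=0 children=['Z', 'W', 'F', 'H'] (at root)
Step 3 (down 2): focus=F path=2 depth=1 children=[] left=['Z', 'W'] right=['H'] parent=L
Step 4 (right): focus=H path=3 depth=1 children=[] left=['Z', 'W', 'F'] right=[] parent=L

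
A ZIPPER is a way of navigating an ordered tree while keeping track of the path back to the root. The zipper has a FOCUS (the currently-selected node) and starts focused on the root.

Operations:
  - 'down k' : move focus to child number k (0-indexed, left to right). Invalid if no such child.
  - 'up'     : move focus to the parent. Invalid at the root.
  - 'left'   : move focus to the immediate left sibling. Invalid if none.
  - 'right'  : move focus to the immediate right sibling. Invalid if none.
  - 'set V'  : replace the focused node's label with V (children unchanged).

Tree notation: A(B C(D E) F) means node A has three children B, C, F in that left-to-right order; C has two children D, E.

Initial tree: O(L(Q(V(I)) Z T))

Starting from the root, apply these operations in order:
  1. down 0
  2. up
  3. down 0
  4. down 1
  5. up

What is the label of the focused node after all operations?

Answer: L

Derivation:
Step 1 (down 0): focus=L path=0 depth=1 children=['Q', 'Z', 'T'] left=[] right=[] parent=O
Step 2 (up): focus=O path=root depth=0 children=['L'] (at root)
Step 3 (down 0): focus=L path=0 depth=1 children=['Q', 'Z', 'T'] left=[] right=[] parent=O
Step 4 (down 1): focus=Z path=0/1 depth=2 children=[] left=['Q'] right=['T'] parent=L
Step 5 (up): focus=L path=0 depth=1 children=['Q', 'Z', 'T'] left=[] right=[] parent=O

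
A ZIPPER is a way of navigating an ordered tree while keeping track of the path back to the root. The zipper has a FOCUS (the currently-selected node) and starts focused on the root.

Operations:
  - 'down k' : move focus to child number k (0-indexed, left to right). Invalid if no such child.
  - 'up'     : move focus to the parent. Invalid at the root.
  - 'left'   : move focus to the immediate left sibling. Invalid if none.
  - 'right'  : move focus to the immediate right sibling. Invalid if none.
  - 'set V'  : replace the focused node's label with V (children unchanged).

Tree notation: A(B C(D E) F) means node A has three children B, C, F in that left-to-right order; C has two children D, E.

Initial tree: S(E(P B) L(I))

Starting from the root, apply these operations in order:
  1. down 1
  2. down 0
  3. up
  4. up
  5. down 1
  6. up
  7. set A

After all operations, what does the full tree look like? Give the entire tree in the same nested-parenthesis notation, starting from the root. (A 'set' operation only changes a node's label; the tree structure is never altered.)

Answer: A(E(P B) L(I))

Derivation:
Step 1 (down 1): focus=L path=1 depth=1 children=['I'] left=['E'] right=[] parent=S
Step 2 (down 0): focus=I path=1/0 depth=2 children=[] left=[] right=[] parent=L
Step 3 (up): focus=L path=1 depth=1 children=['I'] left=['E'] right=[] parent=S
Step 4 (up): focus=S path=root depth=0 children=['E', 'L'] (at root)
Step 5 (down 1): focus=L path=1 depth=1 children=['I'] left=['E'] right=[] parent=S
Step 6 (up): focus=S path=root depth=0 children=['E', 'L'] (at root)
Step 7 (set A): focus=A path=root depth=0 children=['E', 'L'] (at root)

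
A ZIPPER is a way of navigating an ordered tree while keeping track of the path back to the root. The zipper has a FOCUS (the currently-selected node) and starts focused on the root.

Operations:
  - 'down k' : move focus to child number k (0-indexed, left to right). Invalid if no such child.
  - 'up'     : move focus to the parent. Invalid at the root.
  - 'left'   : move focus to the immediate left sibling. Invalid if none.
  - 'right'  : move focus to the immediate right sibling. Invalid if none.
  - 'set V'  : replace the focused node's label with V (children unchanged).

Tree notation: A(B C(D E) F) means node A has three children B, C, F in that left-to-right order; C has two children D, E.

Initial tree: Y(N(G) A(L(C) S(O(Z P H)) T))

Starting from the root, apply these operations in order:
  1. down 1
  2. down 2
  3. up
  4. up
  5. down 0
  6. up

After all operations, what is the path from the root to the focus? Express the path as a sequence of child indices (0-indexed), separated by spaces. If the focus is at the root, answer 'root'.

Step 1 (down 1): focus=A path=1 depth=1 children=['L', 'S', 'T'] left=['N'] right=[] parent=Y
Step 2 (down 2): focus=T path=1/2 depth=2 children=[] left=['L', 'S'] right=[] parent=A
Step 3 (up): focus=A path=1 depth=1 children=['L', 'S', 'T'] left=['N'] right=[] parent=Y
Step 4 (up): focus=Y path=root depth=0 children=['N', 'A'] (at root)
Step 5 (down 0): focus=N path=0 depth=1 children=['G'] left=[] right=['A'] parent=Y
Step 6 (up): focus=Y path=root depth=0 children=['N', 'A'] (at root)

Answer: root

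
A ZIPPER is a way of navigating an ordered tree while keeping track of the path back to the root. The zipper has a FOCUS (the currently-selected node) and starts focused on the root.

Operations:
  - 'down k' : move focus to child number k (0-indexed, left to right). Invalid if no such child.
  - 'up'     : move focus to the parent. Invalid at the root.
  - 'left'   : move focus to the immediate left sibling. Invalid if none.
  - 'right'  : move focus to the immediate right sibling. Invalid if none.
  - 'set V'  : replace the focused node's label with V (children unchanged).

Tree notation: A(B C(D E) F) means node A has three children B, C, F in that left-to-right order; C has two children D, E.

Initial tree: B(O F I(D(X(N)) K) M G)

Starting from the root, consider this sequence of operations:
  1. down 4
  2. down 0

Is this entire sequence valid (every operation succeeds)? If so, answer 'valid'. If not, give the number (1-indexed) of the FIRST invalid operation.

Answer: 2

Derivation:
Step 1 (down 4): focus=G path=4 depth=1 children=[] left=['O', 'F', 'I', 'M'] right=[] parent=B
Step 2 (down 0): INVALID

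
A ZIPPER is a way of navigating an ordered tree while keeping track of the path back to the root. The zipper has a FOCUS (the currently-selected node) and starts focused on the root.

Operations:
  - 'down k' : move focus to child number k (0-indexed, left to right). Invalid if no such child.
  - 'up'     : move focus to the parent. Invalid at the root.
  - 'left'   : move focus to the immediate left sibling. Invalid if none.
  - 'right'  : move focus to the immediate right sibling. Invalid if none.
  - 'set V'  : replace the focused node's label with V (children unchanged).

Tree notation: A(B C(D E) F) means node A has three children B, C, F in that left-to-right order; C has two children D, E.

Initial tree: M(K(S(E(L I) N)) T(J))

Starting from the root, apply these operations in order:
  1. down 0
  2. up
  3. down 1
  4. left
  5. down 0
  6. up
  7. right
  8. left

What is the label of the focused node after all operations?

Answer: K

Derivation:
Step 1 (down 0): focus=K path=0 depth=1 children=['S'] left=[] right=['T'] parent=M
Step 2 (up): focus=M path=root depth=0 children=['K', 'T'] (at root)
Step 3 (down 1): focus=T path=1 depth=1 children=['J'] left=['K'] right=[] parent=M
Step 4 (left): focus=K path=0 depth=1 children=['S'] left=[] right=['T'] parent=M
Step 5 (down 0): focus=S path=0/0 depth=2 children=['E', 'N'] left=[] right=[] parent=K
Step 6 (up): focus=K path=0 depth=1 children=['S'] left=[] right=['T'] parent=M
Step 7 (right): focus=T path=1 depth=1 children=['J'] left=['K'] right=[] parent=M
Step 8 (left): focus=K path=0 depth=1 children=['S'] left=[] right=['T'] parent=M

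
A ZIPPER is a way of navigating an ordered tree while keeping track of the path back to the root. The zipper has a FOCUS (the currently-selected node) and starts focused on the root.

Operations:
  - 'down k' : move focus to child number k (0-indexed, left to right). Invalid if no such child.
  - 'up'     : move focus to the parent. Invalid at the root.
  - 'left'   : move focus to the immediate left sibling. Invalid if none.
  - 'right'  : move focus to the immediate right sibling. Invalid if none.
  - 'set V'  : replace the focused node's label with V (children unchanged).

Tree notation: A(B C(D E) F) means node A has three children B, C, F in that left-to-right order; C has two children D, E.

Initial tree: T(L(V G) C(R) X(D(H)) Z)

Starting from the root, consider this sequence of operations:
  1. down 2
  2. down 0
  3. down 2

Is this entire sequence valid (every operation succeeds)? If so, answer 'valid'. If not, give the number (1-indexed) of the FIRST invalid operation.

Answer: 3

Derivation:
Step 1 (down 2): focus=X path=2 depth=1 children=['D'] left=['L', 'C'] right=['Z'] parent=T
Step 2 (down 0): focus=D path=2/0 depth=2 children=['H'] left=[] right=[] parent=X
Step 3 (down 2): INVALID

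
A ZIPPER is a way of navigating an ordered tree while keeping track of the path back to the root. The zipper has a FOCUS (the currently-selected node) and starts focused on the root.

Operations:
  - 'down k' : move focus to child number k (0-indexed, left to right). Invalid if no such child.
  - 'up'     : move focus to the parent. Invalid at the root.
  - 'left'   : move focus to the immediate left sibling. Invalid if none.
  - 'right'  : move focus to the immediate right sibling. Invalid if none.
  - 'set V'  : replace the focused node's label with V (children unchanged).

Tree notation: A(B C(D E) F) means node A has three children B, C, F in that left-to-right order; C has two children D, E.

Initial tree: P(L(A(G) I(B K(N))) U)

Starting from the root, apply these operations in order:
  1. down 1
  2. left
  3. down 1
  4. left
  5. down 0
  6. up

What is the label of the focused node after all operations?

Step 1 (down 1): focus=U path=1 depth=1 children=[] left=['L'] right=[] parent=P
Step 2 (left): focus=L path=0 depth=1 children=['A', 'I'] left=[] right=['U'] parent=P
Step 3 (down 1): focus=I path=0/1 depth=2 children=['B', 'K'] left=['A'] right=[] parent=L
Step 4 (left): focus=A path=0/0 depth=2 children=['G'] left=[] right=['I'] parent=L
Step 5 (down 0): focus=G path=0/0/0 depth=3 children=[] left=[] right=[] parent=A
Step 6 (up): focus=A path=0/0 depth=2 children=['G'] left=[] right=['I'] parent=L

Answer: A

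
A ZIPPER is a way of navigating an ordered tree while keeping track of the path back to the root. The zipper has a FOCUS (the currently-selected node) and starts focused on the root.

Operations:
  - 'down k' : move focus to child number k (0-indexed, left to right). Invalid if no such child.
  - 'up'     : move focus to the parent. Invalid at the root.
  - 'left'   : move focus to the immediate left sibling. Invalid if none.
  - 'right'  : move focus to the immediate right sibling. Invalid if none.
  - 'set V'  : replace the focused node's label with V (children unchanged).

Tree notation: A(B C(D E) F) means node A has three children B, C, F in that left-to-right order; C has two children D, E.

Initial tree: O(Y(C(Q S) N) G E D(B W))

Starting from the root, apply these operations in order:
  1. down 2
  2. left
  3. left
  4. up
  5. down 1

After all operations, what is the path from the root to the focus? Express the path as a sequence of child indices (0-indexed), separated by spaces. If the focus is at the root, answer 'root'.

Answer: 1

Derivation:
Step 1 (down 2): focus=E path=2 depth=1 children=[] left=['Y', 'G'] right=['D'] parent=O
Step 2 (left): focus=G path=1 depth=1 children=[] left=['Y'] right=['E', 'D'] parent=O
Step 3 (left): focus=Y path=0 depth=1 children=['C', 'N'] left=[] right=['G', 'E', 'D'] parent=O
Step 4 (up): focus=O path=root depth=0 children=['Y', 'G', 'E', 'D'] (at root)
Step 5 (down 1): focus=G path=1 depth=1 children=[] left=['Y'] right=['E', 'D'] parent=O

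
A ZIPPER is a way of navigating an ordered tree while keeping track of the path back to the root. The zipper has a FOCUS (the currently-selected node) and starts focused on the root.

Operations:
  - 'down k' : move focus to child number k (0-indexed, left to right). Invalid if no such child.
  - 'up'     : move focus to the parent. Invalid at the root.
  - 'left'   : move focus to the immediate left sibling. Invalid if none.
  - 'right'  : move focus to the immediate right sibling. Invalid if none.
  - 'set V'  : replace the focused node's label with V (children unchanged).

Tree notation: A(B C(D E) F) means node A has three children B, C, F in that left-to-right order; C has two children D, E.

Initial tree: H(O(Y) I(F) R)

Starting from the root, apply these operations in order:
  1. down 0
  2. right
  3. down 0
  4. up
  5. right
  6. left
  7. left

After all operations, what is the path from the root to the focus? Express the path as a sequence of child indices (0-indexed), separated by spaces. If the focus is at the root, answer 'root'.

Answer: 0

Derivation:
Step 1 (down 0): focus=O path=0 depth=1 children=['Y'] left=[] right=['I', 'R'] parent=H
Step 2 (right): focus=I path=1 depth=1 children=['F'] left=['O'] right=['R'] parent=H
Step 3 (down 0): focus=F path=1/0 depth=2 children=[] left=[] right=[] parent=I
Step 4 (up): focus=I path=1 depth=1 children=['F'] left=['O'] right=['R'] parent=H
Step 5 (right): focus=R path=2 depth=1 children=[] left=['O', 'I'] right=[] parent=H
Step 6 (left): focus=I path=1 depth=1 children=['F'] left=['O'] right=['R'] parent=H
Step 7 (left): focus=O path=0 depth=1 children=['Y'] left=[] right=['I', 'R'] parent=H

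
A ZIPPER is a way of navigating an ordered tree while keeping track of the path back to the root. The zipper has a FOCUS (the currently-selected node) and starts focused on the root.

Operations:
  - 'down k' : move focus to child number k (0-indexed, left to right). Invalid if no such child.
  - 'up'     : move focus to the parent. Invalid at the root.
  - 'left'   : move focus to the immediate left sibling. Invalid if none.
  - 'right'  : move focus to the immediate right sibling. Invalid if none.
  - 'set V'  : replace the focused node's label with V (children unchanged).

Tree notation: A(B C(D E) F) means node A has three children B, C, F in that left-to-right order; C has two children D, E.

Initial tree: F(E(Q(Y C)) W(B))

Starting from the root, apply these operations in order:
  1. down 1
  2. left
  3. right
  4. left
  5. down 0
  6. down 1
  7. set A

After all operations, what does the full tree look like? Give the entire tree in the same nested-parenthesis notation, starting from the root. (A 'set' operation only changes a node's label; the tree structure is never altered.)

Step 1 (down 1): focus=W path=1 depth=1 children=['B'] left=['E'] right=[] parent=F
Step 2 (left): focus=E path=0 depth=1 children=['Q'] left=[] right=['W'] parent=F
Step 3 (right): focus=W path=1 depth=1 children=['B'] left=['E'] right=[] parent=F
Step 4 (left): focus=E path=0 depth=1 children=['Q'] left=[] right=['W'] parent=F
Step 5 (down 0): focus=Q path=0/0 depth=2 children=['Y', 'C'] left=[] right=[] parent=E
Step 6 (down 1): focus=C path=0/0/1 depth=3 children=[] left=['Y'] right=[] parent=Q
Step 7 (set A): focus=A path=0/0/1 depth=3 children=[] left=['Y'] right=[] parent=Q

Answer: F(E(Q(Y A)) W(B))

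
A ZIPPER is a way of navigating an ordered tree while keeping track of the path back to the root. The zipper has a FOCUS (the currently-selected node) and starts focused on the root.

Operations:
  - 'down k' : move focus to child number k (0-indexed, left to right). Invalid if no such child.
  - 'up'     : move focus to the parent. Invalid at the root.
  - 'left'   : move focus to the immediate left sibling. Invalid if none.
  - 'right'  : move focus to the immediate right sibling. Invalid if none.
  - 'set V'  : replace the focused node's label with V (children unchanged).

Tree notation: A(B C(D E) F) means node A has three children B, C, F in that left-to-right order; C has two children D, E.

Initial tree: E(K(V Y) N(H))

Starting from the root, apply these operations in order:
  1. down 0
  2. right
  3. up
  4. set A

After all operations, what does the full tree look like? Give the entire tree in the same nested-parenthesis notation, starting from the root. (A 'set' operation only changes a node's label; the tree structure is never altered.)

Step 1 (down 0): focus=K path=0 depth=1 children=['V', 'Y'] left=[] right=['N'] parent=E
Step 2 (right): focus=N path=1 depth=1 children=['H'] left=['K'] right=[] parent=E
Step 3 (up): focus=E path=root depth=0 children=['K', 'N'] (at root)
Step 4 (set A): focus=A path=root depth=0 children=['K', 'N'] (at root)

Answer: A(K(V Y) N(H))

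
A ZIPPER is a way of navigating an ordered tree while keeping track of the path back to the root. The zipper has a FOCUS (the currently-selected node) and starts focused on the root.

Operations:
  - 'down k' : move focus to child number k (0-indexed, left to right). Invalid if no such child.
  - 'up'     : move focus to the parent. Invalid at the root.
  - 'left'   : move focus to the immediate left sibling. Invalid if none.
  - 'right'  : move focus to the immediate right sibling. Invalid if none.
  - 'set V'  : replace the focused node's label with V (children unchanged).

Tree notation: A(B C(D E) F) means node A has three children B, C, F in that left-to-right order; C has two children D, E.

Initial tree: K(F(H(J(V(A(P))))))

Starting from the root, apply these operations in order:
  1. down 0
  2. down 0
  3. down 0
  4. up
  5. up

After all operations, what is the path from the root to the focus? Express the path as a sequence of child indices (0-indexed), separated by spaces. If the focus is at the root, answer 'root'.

Step 1 (down 0): focus=F path=0 depth=1 children=['H'] left=[] right=[] parent=K
Step 2 (down 0): focus=H path=0/0 depth=2 children=['J'] left=[] right=[] parent=F
Step 3 (down 0): focus=J path=0/0/0 depth=3 children=['V'] left=[] right=[] parent=H
Step 4 (up): focus=H path=0/0 depth=2 children=['J'] left=[] right=[] parent=F
Step 5 (up): focus=F path=0 depth=1 children=['H'] left=[] right=[] parent=K

Answer: 0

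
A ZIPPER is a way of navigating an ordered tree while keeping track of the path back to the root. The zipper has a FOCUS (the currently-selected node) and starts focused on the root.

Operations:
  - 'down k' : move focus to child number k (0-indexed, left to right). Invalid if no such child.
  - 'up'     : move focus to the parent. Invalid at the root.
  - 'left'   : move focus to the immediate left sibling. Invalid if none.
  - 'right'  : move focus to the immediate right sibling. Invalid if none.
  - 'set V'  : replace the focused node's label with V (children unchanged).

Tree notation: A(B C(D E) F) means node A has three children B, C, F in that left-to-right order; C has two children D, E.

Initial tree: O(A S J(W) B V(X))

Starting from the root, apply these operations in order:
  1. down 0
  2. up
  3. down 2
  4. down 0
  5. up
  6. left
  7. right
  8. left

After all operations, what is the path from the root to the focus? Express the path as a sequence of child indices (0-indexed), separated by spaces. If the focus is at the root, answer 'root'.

Step 1 (down 0): focus=A path=0 depth=1 children=[] left=[] right=['S', 'J', 'B', 'V'] parent=O
Step 2 (up): focus=O path=root depth=0 children=['A', 'S', 'J', 'B', 'V'] (at root)
Step 3 (down 2): focus=J path=2 depth=1 children=['W'] left=['A', 'S'] right=['B', 'V'] parent=O
Step 4 (down 0): focus=W path=2/0 depth=2 children=[] left=[] right=[] parent=J
Step 5 (up): focus=J path=2 depth=1 children=['W'] left=['A', 'S'] right=['B', 'V'] parent=O
Step 6 (left): focus=S path=1 depth=1 children=[] left=['A'] right=['J', 'B', 'V'] parent=O
Step 7 (right): focus=J path=2 depth=1 children=['W'] left=['A', 'S'] right=['B', 'V'] parent=O
Step 8 (left): focus=S path=1 depth=1 children=[] left=['A'] right=['J', 'B', 'V'] parent=O

Answer: 1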